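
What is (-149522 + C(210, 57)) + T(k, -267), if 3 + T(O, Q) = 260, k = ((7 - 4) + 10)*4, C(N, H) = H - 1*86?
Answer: -149294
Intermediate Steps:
C(N, H) = -86 + H (C(N, H) = H - 86 = -86 + H)
k = 52 (k = (3 + 10)*4 = 13*4 = 52)
T(O, Q) = 257 (T(O, Q) = -3 + 260 = 257)
(-149522 + C(210, 57)) + T(k, -267) = (-149522 + (-86 + 57)) + 257 = (-149522 - 29) + 257 = -149551 + 257 = -149294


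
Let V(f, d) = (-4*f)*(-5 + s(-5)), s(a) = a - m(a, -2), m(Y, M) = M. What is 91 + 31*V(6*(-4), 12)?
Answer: -23717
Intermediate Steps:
s(a) = 2 + a (s(a) = a - 1*(-2) = a + 2 = 2 + a)
V(f, d) = 32*f (V(f, d) = (-4*f)*(-5 + (2 - 5)) = (-4*f)*(-5 - 3) = -4*f*(-8) = 32*f)
91 + 31*V(6*(-4), 12) = 91 + 31*(32*(6*(-4))) = 91 + 31*(32*(-24)) = 91 + 31*(-768) = 91 - 23808 = -23717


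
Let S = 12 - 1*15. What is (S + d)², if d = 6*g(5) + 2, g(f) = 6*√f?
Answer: 6481 - 72*√5 ≈ 6320.0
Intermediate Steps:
d = 2 + 36*√5 (d = 6*(6*√5) + 2 = 36*√5 + 2 = 2 + 36*√5 ≈ 82.498)
S = -3 (S = 12 - 15 = -3)
(S + d)² = (-3 + (2 + 36*√5))² = (-1 + 36*√5)²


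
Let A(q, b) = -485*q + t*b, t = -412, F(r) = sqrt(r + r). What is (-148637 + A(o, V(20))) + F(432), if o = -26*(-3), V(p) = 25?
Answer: -196767 + 12*sqrt(6) ≈ -1.9674e+5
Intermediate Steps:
F(r) = sqrt(2)*sqrt(r) (F(r) = sqrt(2*r) = sqrt(2)*sqrt(r))
o = 78 (o = -1*(-78) = 78)
A(q, b) = -485*q - 412*b
(-148637 + A(o, V(20))) + F(432) = (-148637 + (-485*78 - 412*25)) + sqrt(2)*sqrt(432) = (-148637 + (-37830 - 10300)) + sqrt(2)*(12*sqrt(3)) = (-148637 - 48130) + 12*sqrt(6) = -196767 + 12*sqrt(6)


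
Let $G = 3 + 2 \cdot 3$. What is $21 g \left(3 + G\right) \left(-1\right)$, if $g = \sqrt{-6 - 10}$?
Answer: $- 1008 i \approx - 1008.0 i$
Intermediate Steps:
$g = 4 i$ ($g = \sqrt{-16} = 4 i \approx 4.0 i$)
$G = 9$ ($G = 3 + 6 = 9$)
$21 g \left(3 + G\right) \left(-1\right) = 21 \cdot 4 i \left(3 + 9\right) \left(-1\right) = 84 i 12 \left(-1\right) = 84 i \left(-12\right) = - 1008 i$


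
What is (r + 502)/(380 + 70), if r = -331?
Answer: 19/50 ≈ 0.38000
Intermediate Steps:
(r + 502)/(380 + 70) = (-331 + 502)/(380 + 70) = 171/450 = 171*(1/450) = 19/50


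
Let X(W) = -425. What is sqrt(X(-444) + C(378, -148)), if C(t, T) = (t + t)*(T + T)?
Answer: I*sqrt(224201) ≈ 473.5*I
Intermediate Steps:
C(t, T) = 4*T*t (C(t, T) = (2*t)*(2*T) = 4*T*t)
sqrt(X(-444) + C(378, -148)) = sqrt(-425 + 4*(-148)*378) = sqrt(-425 - 223776) = sqrt(-224201) = I*sqrt(224201)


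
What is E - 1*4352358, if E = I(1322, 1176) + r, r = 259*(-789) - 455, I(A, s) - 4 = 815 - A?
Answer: -4557667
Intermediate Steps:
I(A, s) = 819 - A (I(A, s) = 4 + (815 - A) = 819 - A)
r = -204806 (r = -204351 - 455 = -204806)
E = -205309 (E = (819 - 1*1322) - 204806 = (819 - 1322) - 204806 = -503 - 204806 = -205309)
E - 1*4352358 = -205309 - 1*4352358 = -205309 - 4352358 = -4557667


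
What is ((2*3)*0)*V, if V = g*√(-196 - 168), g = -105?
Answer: 0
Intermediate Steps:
V = -210*I*√91 (V = -105*√(-196 - 168) = -210*I*√91 ≈ -2003.3*I)
((2*3)*0)*V = ((2*3)*0)*(-210*I*√91) = (6*0)*(-210*I*√91) = 0*(-210*I*√91) = 0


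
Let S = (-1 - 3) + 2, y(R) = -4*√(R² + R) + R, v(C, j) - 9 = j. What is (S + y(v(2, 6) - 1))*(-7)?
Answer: -84 + 28*√210 ≈ 321.76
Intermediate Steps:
v(C, j) = 9 + j
y(R) = R - 4*√(R + R²) (y(R) = -4*√(R + R²) + R = R - 4*√(R + R²))
S = -2 (S = -4 + 2 = -2)
(S + y(v(2, 6) - 1))*(-7) = (-2 + (((9 + 6) - 1) - 4*√(1 + ((9 + 6) - 1))*√((9 + 6) - 1)))*(-7) = (-2 + ((15 - 1) - 4*√(1 + (15 - 1))*√(15 - 1)))*(-7) = (-2 + (14 - 4*√14*√(1 + 14)))*(-7) = (-2 + (14 - 4*√210))*(-7) = (12 - 4*√210)*(-7) = -84 + 28*√210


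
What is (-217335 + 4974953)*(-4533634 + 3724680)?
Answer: -3848694111572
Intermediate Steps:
(-217335 + 4974953)*(-4533634 + 3724680) = 4757618*(-808954) = -3848694111572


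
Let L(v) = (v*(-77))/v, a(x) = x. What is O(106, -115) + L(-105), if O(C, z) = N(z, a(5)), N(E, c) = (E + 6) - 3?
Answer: -189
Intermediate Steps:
N(E, c) = 3 + E (N(E, c) = (6 + E) - 3 = 3 + E)
O(C, z) = 3 + z
L(v) = -77 (L(v) = (-77*v)/v = -77)
O(106, -115) + L(-105) = (3 - 115) - 77 = -112 - 77 = -189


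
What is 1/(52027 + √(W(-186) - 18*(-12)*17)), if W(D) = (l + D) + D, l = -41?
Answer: 52027/2706805470 - √3259/2706805470 ≈ 1.9200e-5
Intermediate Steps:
W(D) = -41 + 2*D (W(D) = (-41 + D) + D = -41 + 2*D)
1/(52027 + √(W(-186) - 18*(-12)*17)) = 1/(52027 + √((-41 + 2*(-186)) - 18*(-12)*17)) = 1/(52027 + √((-41 - 372) + 216*17)) = 1/(52027 + √(-413 + 3672)) = 1/(52027 + √3259)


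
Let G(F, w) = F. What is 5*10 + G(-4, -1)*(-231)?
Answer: 974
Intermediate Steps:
5*10 + G(-4, -1)*(-231) = 5*10 - 4*(-231) = 50 + 924 = 974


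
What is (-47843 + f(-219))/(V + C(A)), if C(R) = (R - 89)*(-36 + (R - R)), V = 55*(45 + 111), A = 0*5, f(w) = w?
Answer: -24031/5892 ≈ -4.0786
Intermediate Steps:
A = 0
V = 8580 (V = 55*156 = 8580)
C(R) = 3204 - 36*R (C(R) = (-89 + R)*(-36 + 0) = (-89 + R)*(-36) = 3204 - 36*R)
(-47843 + f(-219))/(V + C(A)) = (-47843 - 219)/(8580 + (3204 - 36*0)) = -48062/(8580 + (3204 + 0)) = -48062/(8580 + 3204) = -48062/11784 = -48062*1/11784 = -24031/5892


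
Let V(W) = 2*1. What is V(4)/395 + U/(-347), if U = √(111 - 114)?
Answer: 2/395 - I*√3/347 ≈ 0.0050633 - 0.0049915*I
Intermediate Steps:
U = I*√3 (U = √(-3) = I*√3 ≈ 1.732*I)
V(W) = 2
V(4)/395 + U/(-347) = 2/395 + (I*√3)/(-347) = 2*(1/395) + (I*√3)*(-1/347) = 2/395 - I*√3/347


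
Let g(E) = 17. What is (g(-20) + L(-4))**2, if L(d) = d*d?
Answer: 1089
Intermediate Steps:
L(d) = d**2
(g(-20) + L(-4))**2 = (17 + (-4)**2)**2 = (17 + 16)**2 = 33**2 = 1089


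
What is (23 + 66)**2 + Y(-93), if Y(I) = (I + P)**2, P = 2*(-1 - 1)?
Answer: 17330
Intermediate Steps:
P = -4 (P = 2*(-2) = -4)
Y(I) = (-4 + I)**2 (Y(I) = (I - 4)**2 = (-4 + I)**2)
(23 + 66)**2 + Y(-93) = (23 + 66)**2 + (-4 - 93)**2 = 89**2 + (-97)**2 = 7921 + 9409 = 17330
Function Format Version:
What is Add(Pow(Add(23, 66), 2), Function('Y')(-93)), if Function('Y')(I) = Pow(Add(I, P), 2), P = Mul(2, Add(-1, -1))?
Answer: 17330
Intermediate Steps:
P = -4 (P = Mul(2, -2) = -4)
Function('Y')(I) = Pow(Add(-4, I), 2) (Function('Y')(I) = Pow(Add(I, -4), 2) = Pow(Add(-4, I), 2))
Add(Pow(Add(23, 66), 2), Function('Y')(-93)) = Add(Pow(Add(23, 66), 2), Pow(Add(-4, -93), 2)) = Add(Pow(89, 2), Pow(-97, 2)) = Add(7921, 9409) = 17330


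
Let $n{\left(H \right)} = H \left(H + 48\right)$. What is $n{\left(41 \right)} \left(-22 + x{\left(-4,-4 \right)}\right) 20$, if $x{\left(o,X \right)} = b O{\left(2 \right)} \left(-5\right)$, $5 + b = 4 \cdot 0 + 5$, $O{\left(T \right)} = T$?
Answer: $-1605560$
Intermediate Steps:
$b = 0$ ($b = -5 + \left(4 \cdot 0 + 5\right) = -5 + \left(0 + 5\right) = -5 + 5 = 0$)
$n{\left(H \right)} = H \left(48 + H\right)$
$x{\left(o,X \right)} = 0$ ($x{\left(o,X \right)} = 0 \cdot 2 \left(-5\right) = 0 \left(-5\right) = 0$)
$n{\left(41 \right)} \left(-22 + x{\left(-4,-4 \right)}\right) 20 = 41 \left(48 + 41\right) \left(-22 + 0\right) 20 = 41 \cdot 89 \left(\left(-22\right) 20\right) = 3649 \left(-440\right) = -1605560$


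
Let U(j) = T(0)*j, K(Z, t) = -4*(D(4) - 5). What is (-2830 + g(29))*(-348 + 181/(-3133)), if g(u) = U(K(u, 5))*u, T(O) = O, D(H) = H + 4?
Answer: 3086015950/3133 ≈ 9.8500e+5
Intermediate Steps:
D(H) = 4 + H
K(Z, t) = -12 (K(Z, t) = -4*((4 + 4) - 5) = -4*(8 - 5) = -4*3 = -12)
U(j) = 0 (U(j) = 0*j = 0)
g(u) = 0 (g(u) = 0*u = 0)
(-2830 + g(29))*(-348 + 181/(-3133)) = (-2830 + 0)*(-348 + 181/(-3133)) = -2830*(-348 + 181*(-1/3133)) = -2830*(-348 - 181/3133) = -2830*(-1090465/3133) = 3086015950/3133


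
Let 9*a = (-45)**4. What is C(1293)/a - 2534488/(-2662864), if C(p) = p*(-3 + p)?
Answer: 15545426003/3370187250 ≈ 4.6126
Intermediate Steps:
a = 455625 (a = (1/9)*(-45)**4 = (1/9)*4100625 = 455625)
C(1293)/a - 2534488/(-2662864) = (1293*(-3 + 1293))/455625 - 2534488/(-2662864) = (1293*1290)*(1/455625) - 2534488*(-1/2662864) = 1667970*(1/455625) + 316811/332858 = 37066/10125 + 316811/332858 = 15545426003/3370187250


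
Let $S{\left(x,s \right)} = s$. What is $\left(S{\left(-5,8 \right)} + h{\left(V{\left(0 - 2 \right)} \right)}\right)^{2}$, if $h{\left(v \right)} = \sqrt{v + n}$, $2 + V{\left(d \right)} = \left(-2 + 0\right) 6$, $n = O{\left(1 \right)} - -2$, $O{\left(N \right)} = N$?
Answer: $\left(8 + i \sqrt{11}\right)^{2} \approx 53.0 + 53.066 i$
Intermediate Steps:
$n = 3$ ($n = 1 - -2 = 1 + 2 = 3$)
$V{\left(d \right)} = -14$ ($V{\left(d \right)} = -2 + \left(-2 + 0\right) 6 = -2 - 12 = -14$)
$h{\left(v \right)} = \sqrt{3 + v}$ ($h{\left(v \right)} = \sqrt{v + 3} = \sqrt{3 + v}$)
$\left(S{\left(-5,8 \right)} + h{\left(V{\left(0 - 2 \right)} \right)}\right)^{2} = \left(8 + \sqrt{3 - 14}\right)^{2} = \left(8 + \sqrt{-11}\right)^{2} = \left(8 + i \sqrt{11}\right)^{2}$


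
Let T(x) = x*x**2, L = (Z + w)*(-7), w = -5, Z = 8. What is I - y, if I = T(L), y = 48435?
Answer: -57696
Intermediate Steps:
L = -21 (L = (8 - 5)*(-7) = 3*(-7) = -21)
T(x) = x**3
I = -9261 (I = (-21)**3 = -9261)
I - y = -9261 - 1*48435 = -9261 - 48435 = -57696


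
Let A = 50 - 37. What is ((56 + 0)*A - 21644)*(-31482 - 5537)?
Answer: 774289404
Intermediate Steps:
A = 13
((56 + 0)*A - 21644)*(-31482 - 5537) = ((56 + 0)*13 - 21644)*(-31482 - 5537) = (56*13 - 21644)*(-37019) = (728 - 21644)*(-37019) = -20916*(-37019) = 774289404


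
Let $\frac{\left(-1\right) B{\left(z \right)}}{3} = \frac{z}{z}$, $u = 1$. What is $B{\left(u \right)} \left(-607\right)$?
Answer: $1821$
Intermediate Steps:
$B{\left(z \right)} = -3$ ($B{\left(z \right)} = - 3 \frac{z}{z} = \left(-3\right) 1 = -3$)
$B{\left(u \right)} \left(-607\right) = \left(-3\right) \left(-607\right) = 1821$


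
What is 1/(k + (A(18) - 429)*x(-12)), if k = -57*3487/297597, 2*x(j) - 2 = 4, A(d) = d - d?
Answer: -5221/6722914 ≈ -0.00077660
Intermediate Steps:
A(d) = 0
x(j) = 3 (x(j) = 1 + (1/2)*4 = 1 + 2 = 3)
k = -3487/5221 (k = -198759*1/297597 = -3487/5221 ≈ -0.66788)
1/(k + (A(18) - 429)*x(-12)) = 1/(-3487/5221 + (0 - 429)*3) = 1/(-3487/5221 - 429*3) = 1/(-3487/5221 - 1287) = 1/(-6722914/5221) = -5221/6722914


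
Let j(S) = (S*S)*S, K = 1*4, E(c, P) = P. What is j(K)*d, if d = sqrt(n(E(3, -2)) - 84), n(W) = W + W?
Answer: 128*I*sqrt(22) ≈ 600.37*I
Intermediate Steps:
n(W) = 2*W
K = 4
j(S) = S**3 (j(S) = S**2*S = S**3)
d = 2*I*sqrt(22) (d = sqrt(2*(-2) - 84) = sqrt(-4 - 84) = sqrt(-88) = 2*I*sqrt(22) ≈ 9.3808*I)
j(K)*d = 4**3*(2*I*sqrt(22)) = 64*(2*I*sqrt(22)) = 128*I*sqrt(22)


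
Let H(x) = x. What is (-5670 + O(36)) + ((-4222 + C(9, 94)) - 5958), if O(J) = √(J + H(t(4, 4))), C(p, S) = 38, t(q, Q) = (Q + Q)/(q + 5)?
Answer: -15812 + 2*√83/3 ≈ -15806.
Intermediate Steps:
t(q, Q) = 2*Q/(5 + q) (t(q, Q) = (2*Q)/(5 + q) = 2*Q/(5 + q))
O(J) = √(8/9 + J) (O(J) = √(J + 2*4/(5 + 4)) = √(J + 2*4/9) = √(J + 2*4*(⅑)) = √(J + 8/9) = √(8/9 + J))
(-5670 + O(36)) + ((-4222 + C(9, 94)) - 5958) = (-5670 + √(8 + 9*36)/3) + ((-4222 + 38) - 5958) = (-5670 + √(8 + 324)/3) + (-4184 - 5958) = (-5670 + √332/3) - 10142 = (-5670 + (2*√83)/3) - 10142 = (-5670 + 2*√83/3) - 10142 = -15812 + 2*√83/3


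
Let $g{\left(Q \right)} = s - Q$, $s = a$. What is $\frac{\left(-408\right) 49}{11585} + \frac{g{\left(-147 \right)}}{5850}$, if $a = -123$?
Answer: $- \frac{555596}{322725} \approx -1.7216$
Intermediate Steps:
$s = -123$
$g{\left(Q \right)} = -123 - Q$
$\frac{\left(-408\right) 49}{11585} + \frac{g{\left(-147 \right)}}{5850} = \frac{\left(-408\right) 49}{11585} + \frac{-123 - -147}{5850} = \left(-19992\right) \frac{1}{11585} + \left(-123 + 147\right) \frac{1}{5850} = - \frac{2856}{1655} + 24 \cdot \frac{1}{5850} = - \frac{2856}{1655} + \frac{4}{975} = - \frac{555596}{322725}$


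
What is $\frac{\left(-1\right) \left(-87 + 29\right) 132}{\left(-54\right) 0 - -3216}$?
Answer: $\frac{319}{134} \approx 2.3806$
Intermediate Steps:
$\frac{\left(-1\right) \left(-87 + 29\right) 132}{\left(-54\right) 0 - -3216} = \frac{\left(-1\right) \left(\left(-58\right) 132\right)}{0 + 3216} = \frac{\left(-1\right) \left(-7656\right)}{3216} = 7656 \cdot \frac{1}{3216} = \frac{319}{134}$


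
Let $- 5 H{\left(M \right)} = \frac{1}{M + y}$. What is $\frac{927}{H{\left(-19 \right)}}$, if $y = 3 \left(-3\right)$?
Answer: $129780$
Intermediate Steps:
$y = -9$
$H{\left(M \right)} = - \frac{1}{5 \left(-9 + M\right)}$ ($H{\left(M \right)} = - \frac{1}{5 \left(M - 9\right)} = - \frac{1}{5 \left(-9 + M\right)}$)
$\frac{927}{H{\left(-19 \right)}} = \frac{927}{\left(-1\right) \frac{1}{-45 + 5 \left(-19\right)}} = \frac{927}{\left(-1\right) \frac{1}{-45 - 95}} = \frac{927}{\left(-1\right) \frac{1}{-140}} = \frac{927}{\left(-1\right) \left(- \frac{1}{140}\right)} = 927 \frac{1}{\frac{1}{140}} = 927 \cdot 140 = 129780$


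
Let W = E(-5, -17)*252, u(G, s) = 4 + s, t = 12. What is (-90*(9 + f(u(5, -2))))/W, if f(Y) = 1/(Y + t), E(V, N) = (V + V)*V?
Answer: -127/1960 ≈ -0.064796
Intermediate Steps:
E(V, N) = 2*V² (E(V, N) = (2*V)*V = 2*V²)
f(Y) = 1/(12 + Y) (f(Y) = 1/(Y + 12) = 1/(12 + Y))
W = 12600 (W = (2*(-5)²)*252 = (2*25)*252 = 50*252 = 12600)
(-90*(9 + f(u(5, -2))))/W = -90*(9 + 1/(12 + (4 - 2)))/12600 = -90*(9 + 1/(12 + 2))*(1/12600) = -90*(9 + 1/14)*(1/12600) = -90*127/14*(1/12600) = -5715/7*1/12600 = -127/1960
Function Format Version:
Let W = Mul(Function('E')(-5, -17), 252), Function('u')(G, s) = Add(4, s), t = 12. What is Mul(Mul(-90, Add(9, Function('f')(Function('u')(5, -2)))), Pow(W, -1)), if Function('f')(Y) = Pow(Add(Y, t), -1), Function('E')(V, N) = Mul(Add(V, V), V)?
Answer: Rational(-127, 1960) ≈ -0.064796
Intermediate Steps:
Function('E')(V, N) = Mul(2, Pow(V, 2)) (Function('E')(V, N) = Mul(Mul(2, V), V) = Mul(2, Pow(V, 2)))
Function('f')(Y) = Pow(Add(12, Y), -1) (Function('f')(Y) = Pow(Add(Y, 12), -1) = Pow(Add(12, Y), -1))
W = 12600 (W = Mul(Mul(2, Pow(-5, 2)), 252) = Mul(Mul(2, 25), 252) = Mul(50, 252) = 12600)
Mul(Mul(-90, Add(9, Function('f')(Function('u')(5, -2)))), Pow(W, -1)) = Mul(Mul(-90, Add(9, Pow(Add(12, Add(4, -2)), -1))), Pow(12600, -1)) = Mul(Mul(-90, Add(9, Pow(Add(12, 2), -1))), Rational(1, 12600)) = Mul(Mul(-90, Add(9, Pow(14, -1))), Rational(1, 12600)) = Mul(Mul(-90, Add(9, Rational(1, 14))), Rational(1, 12600)) = Mul(Mul(-90, Rational(127, 14)), Rational(1, 12600)) = Mul(Rational(-5715, 7), Rational(1, 12600)) = Rational(-127, 1960)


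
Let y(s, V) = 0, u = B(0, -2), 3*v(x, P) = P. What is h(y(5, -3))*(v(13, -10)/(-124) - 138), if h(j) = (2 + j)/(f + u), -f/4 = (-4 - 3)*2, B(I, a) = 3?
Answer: -25663/5487 ≈ -4.6771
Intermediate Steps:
v(x, P) = P/3
f = 56 (f = -4*(-4 - 3)*2 = -(-28)*2 = -4*(-14) = 56)
u = 3
h(j) = 2/59 + j/59 (h(j) = (2 + j)/(56 + 3) = (2 + j)/59 = (2 + j)*(1/59) = 2/59 + j/59)
h(y(5, -3))*(v(13, -10)/(-124) - 138) = (2/59 + (1/59)*0)*(((⅓)*(-10))/(-124) - 138) = (2/59 + 0)*(-10/3*(-1/124) - 138) = 2*(5/186 - 138)/59 = (2/59)*(-25663/186) = -25663/5487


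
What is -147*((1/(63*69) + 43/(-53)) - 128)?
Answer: 207738412/10971 ≈ 18935.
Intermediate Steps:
-147*((1/(63*69) + 43/(-53)) - 128) = -147*(((1/63)*(1/69) + 43*(-1/53)) - 128) = -147*((1/4347 - 43/53) - 128) = -147*(-186868/230391 - 128) = -147*(-29676916/230391) = 207738412/10971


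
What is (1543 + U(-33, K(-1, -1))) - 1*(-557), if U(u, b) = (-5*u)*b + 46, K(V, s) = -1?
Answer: 1981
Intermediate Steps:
U(u, b) = 46 - 5*b*u (U(u, b) = -5*b*u + 46 = 46 - 5*b*u)
(1543 + U(-33, K(-1, -1))) - 1*(-557) = (1543 + (46 - 5*(-1)*(-33))) - 1*(-557) = (1543 + (46 - 165)) + 557 = (1543 - 119) + 557 = 1424 + 557 = 1981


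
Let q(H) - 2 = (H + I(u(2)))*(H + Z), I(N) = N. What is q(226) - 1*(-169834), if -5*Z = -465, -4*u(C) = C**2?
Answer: 241611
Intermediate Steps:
u(C) = -C**2/4
Z = 93 (Z = -1/5*(-465) = 93)
q(H) = 2 + (-1 + H)*(93 + H) (q(H) = 2 + (H - 1/4*2**2)*(H + 93) = 2 + (H - 1/4*4)*(93 + H) = 2 + (H - 1)*(93 + H) = 2 + (-1 + H)*(93 + H))
q(226) - 1*(-169834) = (-91 + 226**2 + 92*226) - 1*(-169834) = (-91 + 51076 + 20792) + 169834 = 71777 + 169834 = 241611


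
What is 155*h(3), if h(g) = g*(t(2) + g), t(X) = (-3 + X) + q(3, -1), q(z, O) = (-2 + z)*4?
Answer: 2790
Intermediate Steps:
q(z, O) = -8 + 4*z
t(X) = 1 + X (t(X) = (-3 + X) + (-8 + 4*3) = (-3 + X) + (-8 + 12) = (-3 + X) + 4 = 1 + X)
h(g) = g*(3 + g) (h(g) = g*((1 + 2) + g) = g*(3 + g))
155*h(3) = 155*(3*(3 + 3)) = 155*(3*6) = 155*18 = 2790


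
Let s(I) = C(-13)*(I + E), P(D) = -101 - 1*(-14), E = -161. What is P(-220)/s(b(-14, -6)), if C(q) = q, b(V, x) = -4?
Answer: -29/715 ≈ -0.040559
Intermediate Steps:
P(D) = -87 (P(D) = -101 + 14 = -87)
s(I) = 2093 - 13*I (s(I) = -13*(I - 161) = -13*(-161 + I) = 2093 - 13*I)
P(-220)/s(b(-14, -6)) = -87/(2093 - 13*(-4)) = -87/(2093 + 52) = -87/2145 = -87*1/2145 = -29/715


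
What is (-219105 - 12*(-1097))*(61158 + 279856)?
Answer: -70228764174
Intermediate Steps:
(-219105 - 12*(-1097))*(61158 + 279856) = (-219105 + 13164)*341014 = -205941*341014 = -70228764174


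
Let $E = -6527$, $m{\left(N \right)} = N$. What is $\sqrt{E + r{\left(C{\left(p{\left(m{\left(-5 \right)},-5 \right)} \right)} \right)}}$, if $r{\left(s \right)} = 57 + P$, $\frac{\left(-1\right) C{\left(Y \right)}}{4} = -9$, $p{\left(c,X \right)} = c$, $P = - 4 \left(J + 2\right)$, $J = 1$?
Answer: $i \sqrt{6482} \approx 80.511 i$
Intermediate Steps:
$P = -12$ ($P = - 4 \left(1 + 2\right) = \left(-4\right) 3 = -12$)
$C{\left(Y \right)} = 36$ ($C{\left(Y \right)} = \left(-4\right) \left(-9\right) = 36$)
$r{\left(s \right)} = 45$ ($r{\left(s \right)} = 57 - 12 = 45$)
$\sqrt{E + r{\left(C{\left(p{\left(m{\left(-5 \right)},-5 \right)} \right)} \right)}} = \sqrt{-6527 + 45} = \sqrt{-6482} = i \sqrt{6482}$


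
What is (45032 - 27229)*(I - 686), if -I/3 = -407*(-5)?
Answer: -120900173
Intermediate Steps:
I = -6105 (I = -(-1221)*(-5) = -3*2035 = -6105)
(45032 - 27229)*(I - 686) = (45032 - 27229)*(-6105 - 686) = 17803*(-6791) = -120900173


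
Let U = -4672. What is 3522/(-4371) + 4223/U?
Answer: -11637839/6807104 ≈ -1.7097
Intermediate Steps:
3522/(-4371) + 4223/U = 3522/(-4371) + 4223/(-4672) = 3522*(-1/4371) + 4223*(-1/4672) = -1174/1457 - 4223/4672 = -11637839/6807104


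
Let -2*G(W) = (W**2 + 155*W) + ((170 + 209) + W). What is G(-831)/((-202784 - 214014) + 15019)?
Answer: 280652/401779 ≈ 0.69852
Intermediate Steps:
G(W) = -379/2 - 78*W - W**2/2 (G(W) = -((W**2 + 155*W) + ((170 + 209) + W))/2 = -((W**2 + 155*W) + (379 + W))/2 = -(379 + W**2 + 156*W)/2 = -379/2 - 78*W - W**2/2)
G(-831)/((-202784 - 214014) + 15019) = (-379/2 - 78*(-831) - 1/2*(-831)**2)/((-202784 - 214014) + 15019) = (-379/2 + 64818 - 1/2*690561)/(-416798 + 15019) = (-379/2 + 64818 - 690561/2)/(-401779) = -280652*(-1/401779) = 280652/401779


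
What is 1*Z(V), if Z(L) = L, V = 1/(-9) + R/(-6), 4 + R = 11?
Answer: -23/18 ≈ -1.2778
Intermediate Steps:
R = 7 (R = -4 + 11 = 7)
V = -23/18 (V = 1/(-9) + 7/(-6) = 1*(-⅑) + 7*(-⅙) = -⅑ - 7/6 = -23/18 ≈ -1.2778)
1*Z(V) = 1*(-23/18) = -23/18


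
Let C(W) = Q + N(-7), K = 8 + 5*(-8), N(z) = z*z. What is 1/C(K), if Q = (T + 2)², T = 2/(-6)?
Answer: 9/466 ≈ 0.019313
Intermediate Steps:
T = -⅓ (T = 2*(-⅙) = -⅓ ≈ -0.33333)
N(z) = z²
Q = 25/9 (Q = (-⅓ + 2)² = (5/3)² = 25/9 ≈ 2.7778)
K = -32 (K = 8 - 40 = -32)
C(W) = 466/9 (C(W) = 25/9 + (-7)² = 25/9 + 49 = 466/9)
1/C(K) = 1/(466/9) = 9/466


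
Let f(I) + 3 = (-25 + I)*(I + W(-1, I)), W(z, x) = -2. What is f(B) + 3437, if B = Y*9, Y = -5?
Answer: 6724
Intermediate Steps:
B = -45 (B = -5*9 = -45)
f(I) = -3 + (-25 + I)*(-2 + I) (f(I) = -3 + (-25 + I)*(I - 2) = -3 + (-25 + I)*(-2 + I))
f(B) + 3437 = (47 + (-45)**2 - 27*(-45)) + 3437 = (47 + 2025 + 1215) + 3437 = 3287 + 3437 = 6724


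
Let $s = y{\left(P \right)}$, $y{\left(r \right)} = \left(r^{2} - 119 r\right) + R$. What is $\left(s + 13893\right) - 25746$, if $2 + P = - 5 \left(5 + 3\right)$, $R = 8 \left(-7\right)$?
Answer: $-5147$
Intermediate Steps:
$R = -56$
$P = -42$ ($P = -2 - 5 \left(5 + 3\right) = -2 - 40 = -42$)
$y{\left(r \right)} = -56 + r^{2} - 119 r$ ($y{\left(r \right)} = \left(r^{2} - 119 r\right) - 56 = -56 + r^{2} - 119 r$)
$s = 6706$ ($s = -56 + \left(-42\right)^{2} - -4998 = -56 + 1764 + 4998 = 6706$)
$\left(s + 13893\right) - 25746 = \left(6706 + 13893\right) - 25746 = 20599 - 25746 = -5147$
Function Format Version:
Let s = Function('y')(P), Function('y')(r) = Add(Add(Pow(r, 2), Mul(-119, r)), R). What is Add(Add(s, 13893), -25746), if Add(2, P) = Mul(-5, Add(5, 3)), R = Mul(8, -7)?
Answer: -5147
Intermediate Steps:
R = -56
P = -42 (P = Add(-2, Mul(-5, Add(5, 3))) = Add(-2, Mul(-5, 8)) = Add(-2, -40) = -42)
Function('y')(r) = Add(-56, Pow(r, 2), Mul(-119, r)) (Function('y')(r) = Add(Add(Pow(r, 2), Mul(-119, r)), -56) = Add(-56, Pow(r, 2), Mul(-119, r)))
s = 6706 (s = Add(-56, Pow(-42, 2), Mul(-119, -42)) = Add(-56, 1764, 4998) = 6706)
Add(Add(s, 13893), -25746) = Add(Add(6706, 13893), -25746) = Add(20599, -25746) = -5147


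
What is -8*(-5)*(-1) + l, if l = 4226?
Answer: 4186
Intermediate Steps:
-8*(-5)*(-1) + l = -8*(-5)*(-1) + 4226 = 40*(-1) + 4226 = -40 + 4226 = 4186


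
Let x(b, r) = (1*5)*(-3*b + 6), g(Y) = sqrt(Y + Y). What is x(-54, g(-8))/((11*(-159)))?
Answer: -280/583 ≈ -0.48027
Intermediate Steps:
g(Y) = sqrt(2)*sqrt(Y) (g(Y) = sqrt(2*Y) = sqrt(2)*sqrt(Y))
x(b, r) = 30 - 15*b (x(b, r) = 5*(6 - 3*b) = 30 - 15*b)
x(-54, g(-8))/((11*(-159))) = (30 - 15*(-54))/((11*(-159))) = (30 + 810)/(-1749) = 840*(-1/1749) = -280/583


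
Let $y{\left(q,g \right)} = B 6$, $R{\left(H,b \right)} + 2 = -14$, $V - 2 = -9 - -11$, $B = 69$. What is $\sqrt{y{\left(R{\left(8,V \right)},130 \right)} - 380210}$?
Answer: $2 i \sqrt{94949} \approx 616.28 i$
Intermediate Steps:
$V = 4$ ($V = 2 - -2 = 2 + \left(-9 + 11\right) = 2 + 2 = 4$)
$R{\left(H,b \right)} = -16$ ($R{\left(H,b \right)} = -2 - 14 = -16$)
$y{\left(q,g \right)} = 414$ ($y{\left(q,g \right)} = 69 \cdot 6 = 414$)
$\sqrt{y{\left(R{\left(8,V \right)},130 \right)} - 380210} = \sqrt{414 - 380210} = \sqrt{-379796} = 2 i \sqrt{94949}$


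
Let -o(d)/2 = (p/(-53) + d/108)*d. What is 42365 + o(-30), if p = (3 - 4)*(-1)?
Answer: 6733205/159 ≈ 42347.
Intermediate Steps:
p = 1 (p = -1*(-1) = 1)
o(d) = -2*d*(-1/53 + d/108) (o(d) = -2*(1/(-53) + d/108)*d = -2*(1*(-1/53) + d*(1/108))*d = -2*(-1/53 + d/108)*d = -2*d*(-1/53 + d/108))
42365 + o(-30) = 42365 + (1/2862)*(-30)*(108 - 53*(-30)) = 42365 + (1/2862)*(-30)*(108 + 1590) = 42365 + (1/2862)*(-30)*1698 = 42365 - 2830/159 = 6733205/159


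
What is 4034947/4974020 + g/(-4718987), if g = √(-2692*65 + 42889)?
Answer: 4034947/4974020 - I*√132091/4718987 ≈ 0.8112 - 7.7017e-5*I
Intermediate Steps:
g = I*√132091 (g = √(-174980 + 42889) = √(-132091) = I*√132091 ≈ 363.44*I)
4034947/4974020 + g/(-4718987) = 4034947/4974020 + (I*√132091)/(-4718987) = 4034947*(1/4974020) + (I*√132091)*(-1/4718987) = 4034947/4974020 - I*√132091/4718987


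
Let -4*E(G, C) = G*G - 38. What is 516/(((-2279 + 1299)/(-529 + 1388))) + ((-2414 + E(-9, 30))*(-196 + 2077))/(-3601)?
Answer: 2873614011/3528980 ≈ 814.29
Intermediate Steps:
E(G, C) = 19/2 - G²/4 (E(G, C) = -(G*G - 38)/4 = -(G² - 38)/4 = -(-38 + G²)/4 = 19/2 - G²/4)
516/(((-2279 + 1299)/(-529 + 1388))) + ((-2414 + E(-9, 30))*(-196 + 2077))/(-3601) = 516/(((-2279 + 1299)/(-529 + 1388))) + ((-2414 + (19/2 - ¼*(-9)²))*(-196 + 2077))/(-3601) = 516/((-980/859)) + ((-2414 + (19/2 - ¼*81))*1881)*(-1/3601) = 516/((-980*1/859)) + ((-2414 + (19/2 - 81/4))*1881)*(-1/3601) = 516/(-980/859) + ((-2414 - 43/4)*1881)*(-1/3601) = 516*(-859/980) - 9699/4*1881*(-1/3601) = -110811/245 - 18243819/4*(-1/3601) = -110811/245 + 18243819/14404 = 2873614011/3528980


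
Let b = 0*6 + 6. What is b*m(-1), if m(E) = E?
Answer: -6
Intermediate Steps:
b = 6 (b = 0 + 6 = 6)
b*m(-1) = 6*(-1) = -6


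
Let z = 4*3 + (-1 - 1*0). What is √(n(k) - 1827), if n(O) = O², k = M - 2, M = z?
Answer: 3*I*√194 ≈ 41.785*I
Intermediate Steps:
z = 11 (z = 12 + (-1 + 0) = 12 - 1 = 11)
M = 11
k = 9 (k = 11 - 2 = 9)
√(n(k) - 1827) = √(9² - 1827) = √(81 - 1827) = √(-1746) = 3*I*√194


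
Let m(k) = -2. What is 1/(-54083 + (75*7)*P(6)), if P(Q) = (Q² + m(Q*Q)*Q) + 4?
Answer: -1/39383 ≈ -2.5392e-5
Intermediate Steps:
P(Q) = 4 + Q² - 2*Q (P(Q) = (Q² - 2*Q) + 4 = 4 + Q² - 2*Q)
1/(-54083 + (75*7)*P(6)) = 1/(-54083 + (75*7)*(4 + 6² - 2*6)) = 1/(-54083 + 525*(4 + 36 - 12)) = 1/(-54083 + 525*28) = 1/(-54083 + 14700) = 1/(-39383) = -1/39383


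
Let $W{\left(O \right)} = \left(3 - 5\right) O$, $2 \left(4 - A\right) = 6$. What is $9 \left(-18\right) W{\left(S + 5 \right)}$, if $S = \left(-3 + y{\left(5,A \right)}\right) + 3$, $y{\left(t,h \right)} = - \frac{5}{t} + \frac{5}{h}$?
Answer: $2916$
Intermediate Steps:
$A = 1$ ($A = 4 - 3 = 1$)
$S = 4$ ($S = \left(-3 + \left(- \frac{5}{5} + \frac{5}{1}\right)\right) + 3 = \left(-3 + \left(\left(-5\right) \frac{1}{5} + 5 \cdot 1\right)\right) + 3 = \left(-3 + \left(-1 + 5\right)\right) + 3 = \left(-3 + 4\right) + 3 = 1 + 3 = 4$)
$W{\left(O \right)} = - 2 O$
$9 \left(-18\right) W{\left(S + 5 \right)} = 9 \left(-18\right) \left(- 2 \left(4 + 5\right)\right) = - 162 \left(\left(-2\right) 9\right) = \left(-162\right) \left(-18\right) = 2916$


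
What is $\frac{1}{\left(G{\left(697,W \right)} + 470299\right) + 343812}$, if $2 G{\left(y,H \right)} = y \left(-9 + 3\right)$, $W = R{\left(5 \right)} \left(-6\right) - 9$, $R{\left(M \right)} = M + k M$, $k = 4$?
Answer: $\frac{1}{812020} \approx 1.2315 \cdot 10^{-6}$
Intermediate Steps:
$R{\left(M \right)} = 5 M$ ($R{\left(M \right)} = M + 4 M = 5 M$)
$W = -159$ ($W = 5 \cdot 5 \left(-6\right) - 9 = 25 \left(-6\right) - 9 = -150 - 9 = -159$)
$G{\left(y,H \right)} = - 3 y$ ($G{\left(y,H \right)} = \frac{y \left(-9 + 3\right)}{2} = \frac{y \left(-6\right)}{2} = \frac{\left(-6\right) y}{2} = - 3 y$)
$\frac{1}{\left(G{\left(697,W \right)} + 470299\right) + 343812} = \frac{1}{\left(\left(-3\right) 697 + 470299\right) + 343812} = \frac{1}{\left(-2091 + 470299\right) + 343812} = \frac{1}{468208 + 343812} = \frac{1}{812020}$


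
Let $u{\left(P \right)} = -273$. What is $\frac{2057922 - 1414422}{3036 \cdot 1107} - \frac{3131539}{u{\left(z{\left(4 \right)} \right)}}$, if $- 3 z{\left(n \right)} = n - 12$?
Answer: $\frac{8859271706}{772317} \approx 11471.0$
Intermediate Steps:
$z{\left(n \right)} = 4 - \frac{n}{3}$ ($z{\left(n \right)} = - \frac{n - 12}{3} = - \frac{-12 + n}{3} = 4 - \frac{n}{3}$)
$\frac{2057922 - 1414422}{3036 \cdot 1107} - \frac{3131539}{u{\left(z{\left(4 \right)} \right)}} = \frac{2057922 - 1414422}{3036 \cdot 1107} - \frac{3131539}{-273} = \frac{643500}{3360852} - - \frac{3131539}{273} = 643500 \cdot \frac{1}{3360852} + \frac{3131539}{273} = \frac{1625}{8487} + \frac{3131539}{273} = \frac{8859271706}{772317}$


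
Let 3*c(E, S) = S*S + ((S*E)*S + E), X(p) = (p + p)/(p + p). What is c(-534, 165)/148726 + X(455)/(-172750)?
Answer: -208904582369/6423104125 ≈ -32.524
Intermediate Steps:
X(p) = 1 (X(p) = (2*p)/((2*p)) = (2*p)*(1/(2*p)) = 1)
c(E, S) = E/3 + S**2/3 + E*S**2/3 (c(E, S) = (S*S + ((S*E)*S + E))/3 = (S**2 + ((E*S)*S + E))/3 = (S**2 + (E*S**2 + E))/3 = (S**2 + (E + E*S**2))/3 = (E + S**2 + E*S**2)/3 = E/3 + S**2/3 + E*S**2/3)
c(-534, 165)/148726 + X(455)/(-172750) = ((1/3)*(-534) + (1/3)*165**2 + (1/3)*(-534)*165**2)/148726 + 1/(-172750) = (-178 + (1/3)*27225 + (1/3)*(-534)*27225)*(1/148726) + 1*(-1/172750) = (-178 + 9075 - 4846050)*(1/148726) - 1/172750 = -4837153*1/148726 - 1/172750 = -4837153/148726 - 1/172750 = -208904582369/6423104125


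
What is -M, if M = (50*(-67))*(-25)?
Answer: -83750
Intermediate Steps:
M = 83750 (M = -3350*(-25) = 83750)
-M = -1*83750 = -83750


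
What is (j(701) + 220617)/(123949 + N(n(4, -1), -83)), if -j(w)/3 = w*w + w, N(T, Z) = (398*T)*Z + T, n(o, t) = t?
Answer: -1255689/156982 ≈ -7.9989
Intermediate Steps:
N(T, Z) = T + 398*T*Z (N(T, Z) = 398*T*Z + T = T + 398*T*Z)
j(w) = -3*w - 3*w² (j(w) = -3*(w*w + w) = -3*(w² + w) = -3*(w + w²) = -3*w - 3*w²)
(j(701) + 220617)/(123949 + N(n(4, -1), -83)) = (-3*701*(1 + 701) + 220617)/(123949 - (1 + 398*(-83))) = (-3*701*702 + 220617)/(123949 - (1 - 33034)) = (-1476306 + 220617)/(123949 - 1*(-33033)) = -1255689/(123949 + 33033) = -1255689/156982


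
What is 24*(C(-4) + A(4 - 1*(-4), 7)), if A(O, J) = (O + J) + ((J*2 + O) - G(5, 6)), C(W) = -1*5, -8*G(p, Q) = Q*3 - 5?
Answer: 807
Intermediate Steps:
G(p, Q) = 5/8 - 3*Q/8 (G(p, Q) = -(Q*3 - 5)/8 = -(3*Q - 5)/8 = -(-5 + 3*Q)/8 = 5/8 - 3*Q/8)
C(W) = -5
A(O, J) = 13/8 + 2*O + 3*J (A(O, J) = (O + J) + ((J*2 + O) - (5/8 - 3/8*6)) = (J + O) + ((2*J + O) - (5/8 - 9/4)) = (J + O) + ((O + 2*J) - 1*(-13/8)) = (J + O) + ((O + 2*J) + 13/8) = (J + O) + (13/8 + O + 2*J) = 13/8 + 2*O + 3*J)
24*(C(-4) + A(4 - 1*(-4), 7)) = 24*(-5 + (13/8 + 2*(4 - 1*(-4)) + 3*7)) = 24*(-5 + (13/8 + 2*(4 + 4) + 21)) = 24*(-5 + (13/8 + 2*8 + 21)) = 24*(-5 + (13/8 + 16 + 21)) = 24*(-5 + 309/8) = 24*(269/8) = 807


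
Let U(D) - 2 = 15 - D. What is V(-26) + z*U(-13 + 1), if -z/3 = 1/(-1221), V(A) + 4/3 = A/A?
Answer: -320/1221 ≈ -0.26208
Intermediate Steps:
V(A) = -1/3 (V(A) = -4/3 + A/A = -4/3 + 1 = -1/3)
U(D) = 17 - D (U(D) = 2 + (15 - D) = 17 - D)
z = 1/407 (z = -3/(-1221) = -3*(-1/1221) = 1/407 ≈ 0.0024570)
V(-26) + z*U(-13 + 1) = -1/3 + (17 - (-13 + 1))/407 = -1/3 + (17 - 1*(-12))/407 = -1/3 + (17 + 12)/407 = -1/3 + (1/407)*29 = -1/3 + 29/407 = -320/1221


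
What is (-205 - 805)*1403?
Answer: -1417030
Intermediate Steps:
(-205 - 805)*1403 = -1010*1403 = -1417030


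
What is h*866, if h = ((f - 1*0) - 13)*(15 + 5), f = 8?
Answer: -86600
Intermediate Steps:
h = -100 (h = ((8 - 1*0) - 13)*(15 + 5) = ((8 + 0) - 13)*20 = (8 - 13)*20 = -5*20 = -100)
h*866 = -100*866 = -86600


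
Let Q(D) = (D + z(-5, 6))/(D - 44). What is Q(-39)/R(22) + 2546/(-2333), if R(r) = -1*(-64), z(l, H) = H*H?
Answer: -13517353/12392896 ≈ -1.0907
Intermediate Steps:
z(l, H) = H²
R(r) = 64
Q(D) = (36 + D)/(-44 + D) (Q(D) = (D + 6²)/(D - 44) = (D + 36)/(-44 + D) = (36 + D)/(-44 + D))
Q(-39)/R(22) + 2546/(-2333) = ((36 - 39)/(-44 - 39))/64 + 2546/(-2333) = (-3/(-83))*(1/64) + 2546*(-1/2333) = -1/83*(-3)*(1/64) - 2546/2333 = (3/83)*(1/64) - 2546/2333 = 3/5312 - 2546/2333 = -13517353/12392896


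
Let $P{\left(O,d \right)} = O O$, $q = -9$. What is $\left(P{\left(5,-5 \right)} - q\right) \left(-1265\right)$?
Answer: $-43010$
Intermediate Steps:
$P{\left(O,d \right)} = O^{2}$
$\left(P{\left(5,-5 \right)} - q\right) \left(-1265\right) = \left(5^{2} - -9\right) \left(-1265\right) = \left(25 + 9\right) \left(-1265\right) = 34 \left(-1265\right) = -43010$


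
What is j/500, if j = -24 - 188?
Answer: -53/125 ≈ -0.42400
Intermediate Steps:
j = -212
j/500 = -212/500 = -212*1/500 = -53/125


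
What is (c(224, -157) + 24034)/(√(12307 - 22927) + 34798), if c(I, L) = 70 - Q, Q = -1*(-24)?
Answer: 26185495/37840982 - 4515*I*√295/37840982 ≈ 0.69199 - 0.0020493*I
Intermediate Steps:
Q = 24
c(I, L) = 46 (c(I, L) = 70 - 1*24 = 70 - 24 = 46)
(c(224, -157) + 24034)/(√(12307 - 22927) + 34798) = (46 + 24034)/(√(12307 - 22927) + 34798) = 24080/(√(-10620) + 34798) = 24080/(6*I*√295 + 34798) = 24080/(34798 + 6*I*√295)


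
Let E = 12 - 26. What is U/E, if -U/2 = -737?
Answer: -737/7 ≈ -105.29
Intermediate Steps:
U = 1474 (U = -2*(-737) = 1474)
E = -14
U/E = 1474/(-14) = 1474*(-1/14) = -737/7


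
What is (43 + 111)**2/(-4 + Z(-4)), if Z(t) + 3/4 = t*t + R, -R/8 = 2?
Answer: -94864/19 ≈ -4992.8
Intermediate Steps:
R = -16 (R = -8*2 = -16)
Z(t) = -67/4 + t**2 (Z(t) = -3/4 + (t*t - 16) = -3/4 + (t**2 - 16) = -3/4 + (-16 + t**2) = -67/4 + t**2)
(43 + 111)**2/(-4 + Z(-4)) = (43 + 111)**2/(-4 + (-67/4 + (-4)**2)) = 154**2/(-4 + (-67/4 + 16)) = 23716/(-4 - 3/4) = 23716/(-19/4) = -4/19*23716 = -94864/19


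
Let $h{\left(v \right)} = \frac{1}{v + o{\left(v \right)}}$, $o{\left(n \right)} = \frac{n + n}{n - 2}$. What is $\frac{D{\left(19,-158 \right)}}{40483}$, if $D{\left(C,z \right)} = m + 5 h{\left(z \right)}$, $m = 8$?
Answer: $\frac{49728}{252654403} \approx 0.00019682$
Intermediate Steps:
$o{\left(n \right)} = \frac{2 n}{-2 + n}$
$h{\left(v \right)} = \frac{1}{v + \frac{2 v}{-2 + v}}$
$D{\left(C,z \right)} = 8 + \frac{5 \left(-2 + z\right)}{z^{2}}$ ($D{\left(C,z \right)} = 8 + 5 \frac{-2 + z}{z^{2}} = 8 + \frac{5 \left(-2 + z\right)}{z^{2}}$)
$\frac{D{\left(19,-158 \right)}}{40483} = \frac{8 - \frac{10}{24964} + \frac{5}{-158}}{40483} = \left(8 - \frac{5}{12482} + 5 \left(- \frac{1}{158}\right)\right) \frac{1}{40483} = \left(8 - \frac{5}{12482} - \frac{5}{158}\right) \frac{1}{40483} = \frac{49728}{6241} \cdot \frac{1}{40483} = \frac{49728}{252654403}$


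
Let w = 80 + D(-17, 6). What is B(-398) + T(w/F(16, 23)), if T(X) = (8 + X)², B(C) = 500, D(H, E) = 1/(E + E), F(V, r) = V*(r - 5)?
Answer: 6790442881/11943936 ≈ 568.53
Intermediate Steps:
F(V, r) = V*(-5 + r)
D(H, E) = 1/(2*E)
w = 961/12 (w = 80 + (½)/6 = 80 + (½)*(⅙) = 80 + 1/12 = 961/12 ≈ 80.083)
B(-398) + T(w/F(16, 23)) = 500 + (8 + 961/(12*((16*(-5 + 23)))))² = 500 + (8 + 961/(12*((16*18))))² = 500 + (8 + (961/12)/288)² = 500 + (8 + (961/12)*(1/288))² = 500 + (8 + 961/3456)² = 500 + (28609/3456)² = 500 + 818474881/11943936 = 6790442881/11943936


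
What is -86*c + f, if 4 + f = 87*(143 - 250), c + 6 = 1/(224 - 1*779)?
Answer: -4882249/555 ≈ -8796.8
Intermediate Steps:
c = -3331/555 (c = -6 + 1/(224 - 1*779) = -6 + 1/(224 - 779) = -6 + 1/(-555) = -6 - 1/555 = -3331/555 ≈ -6.0018)
f = -9313 (f = -4 + 87*(143 - 250) = -4 + 87*(-107) = -4 - 9309 = -9313)
-86*c + f = -86*(-3331/555) - 9313 = 286466/555 - 9313 = -4882249/555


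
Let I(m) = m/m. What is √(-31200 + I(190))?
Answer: I*√31199 ≈ 176.63*I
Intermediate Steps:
I(m) = 1
√(-31200 + I(190)) = √(-31200 + 1) = √(-31199) = I*√31199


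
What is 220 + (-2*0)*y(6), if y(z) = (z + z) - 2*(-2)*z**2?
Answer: 220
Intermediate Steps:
y(z) = 2*z + 4*z**2 (y(z) = 2*z - (-4)*z**2 = 2*z + 4*z**2)
220 + (-2*0)*y(6) = 220 + (-2*0)*(2*6*(1 + 2*6)) = 220 + 0*(2*6*(1 + 12)) = 220 + 0*(2*6*13) = 220 + 0*156 = 220 + 0 = 220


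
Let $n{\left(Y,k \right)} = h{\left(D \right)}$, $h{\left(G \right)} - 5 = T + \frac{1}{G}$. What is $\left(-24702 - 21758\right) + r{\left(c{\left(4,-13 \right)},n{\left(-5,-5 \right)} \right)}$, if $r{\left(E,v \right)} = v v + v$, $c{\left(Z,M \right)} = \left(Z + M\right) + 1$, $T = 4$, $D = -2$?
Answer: $- \frac{185517}{4} \approx -46379.0$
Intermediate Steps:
$h{\left(G \right)} = 9 + \frac{1}{G}$ ($h{\left(G \right)} = 5 + \left(4 + \frac{1}{G}\right) = 9 + \frac{1}{G}$)
$n{\left(Y,k \right)} = \frac{17}{2}$ ($n{\left(Y,k \right)} = 9 + \frac{1}{-2} = 9 - \frac{1}{2} = \frac{17}{2}$)
$c{\left(Z,M \right)} = 1 + M + Z$ ($c{\left(Z,M \right)} = \left(M + Z\right) + 1 = 1 + M + Z$)
$r{\left(E,v \right)} = v + v^{2}$ ($r{\left(E,v \right)} = v^{2} + v = v + v^{2}$)
$\left(-24702 - 21758\right) + r{\left(c{\left(4,-13 \right)},n{\left(-5,-5 \right)} \right)} = \left(-24702 - 21758\right) + \frac{17 \left(1 + \frac{17}{2}\right)}{2} = -46460 + \frac{17}{2} \cdot \frac{19}{2} = -46460 + \frac{323}{4} = - \frac{185517}{4}$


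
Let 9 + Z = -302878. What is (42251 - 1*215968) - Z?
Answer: 129170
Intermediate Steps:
Z = -302887 (Z = -9 - 302878 = -302887)
(42251 - 1*215968) - Z = (42251 - 1*215968) - 1*(-302887) = (42251 - 215968) + 302887 = -173717 + 302887 = 129170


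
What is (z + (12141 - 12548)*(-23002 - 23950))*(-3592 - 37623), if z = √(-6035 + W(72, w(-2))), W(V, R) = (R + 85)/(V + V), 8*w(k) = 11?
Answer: -787596558760 - 41215*I*√13903258/48 ≈ -7.876e+11 - 3.2016e+6*I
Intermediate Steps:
w(k) = 11/8 (w(k) = (⅛)*11 = 11/8)
W(V, R) = (85 + R)/(2*V) (W(V, R) = (85 + R)/((2*V)) = (85 + R)*(1/(2*V)) = (85 + R)/(2*V))
z = I*√13903258/48 (z = √(-6035 + (½)*(85 + 11/8)/72) = √(-6035 + (½)*(1/72)*(691/8)) = √(-6035 + 691/1152) = √(-6951629/1152) = I*√13903258/48 ≈ 77.681*I)
(z + (12141 - 12548)*(-23002 - 23950))*(-3592 - 37623) = (I*√13903258/48 + (12141 - 12548)*(-23002 - 23950))*(-3592 - 37623) = (I*√13903258/48 - 407*(-46952))*(-41215) = (I*√13903258/48 + 19109464)*(-41215) = (19109464 + I*√13903258/48)*(-41215) = -787596558760 - 41215*I*√13903258/48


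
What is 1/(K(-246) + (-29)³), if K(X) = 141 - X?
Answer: -1/24002 ≈ -4.1663e-5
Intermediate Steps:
1/(K(-246) + (-29)³) = 1/((141 - 1*(-246)) + (-29)³) = 1/((141 + 246) - 24389) = 1/(387 - 24389) = 1/(-24002) = -1/24002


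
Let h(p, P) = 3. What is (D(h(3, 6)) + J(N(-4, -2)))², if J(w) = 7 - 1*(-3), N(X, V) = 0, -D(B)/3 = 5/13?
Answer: 13225/169 ≈ 78.254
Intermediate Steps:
D(B) = -15/13
J(w) = 10 (J(w) = 7 + 3 = 10)
(D(h(3, 6)) + J(N(-4, -2)))² = (-15/13 + 10)² = (115/13)² = 13225/169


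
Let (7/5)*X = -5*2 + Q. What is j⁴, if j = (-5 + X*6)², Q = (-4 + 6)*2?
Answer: 4565703233437890625/5764801 ≈ 7.9200e+11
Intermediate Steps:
Q = 4 (Q = 2*2 = 4)
X = -30/7 (X = 5*(-5*2 + 4)/7 = 5*(-10 + 4)/7 = (5/7)*(-6) = -30/7 ≈ -4.2857)
j = 46225/49 (j = (-5 - 30/7*6)² = (-5 - 180/7)² = (-215/7)² = 46225/49 ≈ 943.37)
j⁴ = (46225/49)⁴ = 4565703233437890625/5764801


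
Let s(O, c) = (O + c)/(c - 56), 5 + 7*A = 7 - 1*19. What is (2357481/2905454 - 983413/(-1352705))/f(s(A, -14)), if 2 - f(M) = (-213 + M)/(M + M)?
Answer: 10697189547997/3165793944297885 ≈ 0.0033790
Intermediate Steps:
A = -17/7 (A = -5/7 + (7 - 1*19)/7 = -5/7 + (7 - 19)/7 = -5/7 + (⅐)*(-12) = -5/7 - 12/7 = -17/7 ≈ -2.4286)
s(O, c) = (O + c)/(-56 + c)
f(M) = 2 - (-213 + M)/(2*M) (f(M) = 2 - (-213 + M)/(M + M) = 2 - (-213 + M)/(2*M))
(2357481/2905454 - 983413/(-1352705))/f(s(A, -14)) = (2357481/2905454 - 983413/(-1352705))/((3*(71 + (-17/7 - 14)/(-56 - 14))/(2*(((-17/7 - 14)/(-56 - 14)))))) = (2357481*(1/2905454) - 983413*(-1/1352705))/((3*(71 - 115/7/(-70))/(2*((-115/7/(-70)))))) = (2357481/2905454 + 983413/1352705)/((3*(71 - 1/70*(-115/7))/(2*((-1/70*(-115/7)))))) = 6046237570607/(3930222153070*((3*(71 + 23/98)/(2*(23/98))))) = 6046237570607/(3930222153070*(((3/2)*(98/23)*(6981/98)))) = 6046237570607/(3930222153070*(20943/46)) = (6046237570607/3930222153070)*(46/20943) = 10697189547997/3165793944297885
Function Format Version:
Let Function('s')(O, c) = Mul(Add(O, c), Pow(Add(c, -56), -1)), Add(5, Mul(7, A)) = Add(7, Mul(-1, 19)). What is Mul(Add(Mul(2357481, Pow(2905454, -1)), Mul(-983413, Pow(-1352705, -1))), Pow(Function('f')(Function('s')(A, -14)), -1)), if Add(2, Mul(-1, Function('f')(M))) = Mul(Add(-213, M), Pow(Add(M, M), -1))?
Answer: Rational(10697189547997, 3165793944297885) ≈ 0.0033790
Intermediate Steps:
A = Rational(-17, 7) (A = Add(Rational(-5, 7), Mul(Rational(1, 7), Add(7, Mul(-1, 19)))) = Add(Rational(-5, 7), Mul(Rational(1, 7), Add(7, -19))) = Add(Rational(-5, 7), Mul(Rational(1, 7), -12)) = Add(Rational(-5, 7), Rational(-12, 7)) = Rational(-17, 7) ≈ -2.4286)
Function('s')(O, c) = Mul(Pow(Add(-56, c), -1), Add(O, c)) (Function('s')(O, c) = Mul(Add(O, c), Pow(Add(-56, c), -1)) = Mul(Pow(Add(-56, c), -1), Add(O, c)))
Function('f')(M) = Add(2, Mul(Rational(-1, 2), Pow(M, -1), Add(-213, M))) (Function('f')(M) = Add(2, Mul(-1, Mul(Add(-213, M), Pow(Add(M, M), -1)))) = Add(2, Mul(-1, Mul(Add(-213, M), Pow(Mul(2, M), -1)))) = Add(2, Mul(-1, Mul(Add(-213, M), Mul(Rational(1, 2), Pow(M, -1))))) = Add(2, Mul(-1, Mul(Rational(1, 2), Pow(M, -1), Add(-213, M)))) = Add(2, Mul(Rational(-1, 2), Pow(M, -1), Add(-213, M))))
Mul(Add(Mul(2357481, Pow(2905454, -1)), Mul(-983413, Pow(-1352705, -1))), Pow(Function('f')(Function('s')(A, -14)), -1)) = Mul(Add(Mul(2357481, Pow(2905454, -1)), Mul(-983413, Pow(-1352705, -1))), Pow(Mul(Rational(3, 2), Pow(Mul(Pow(Add(-56, -14), -1), Add(Rational(-17, 7), -14)), -1), Add(71, Mul(Pow(Add(-56, -14), -1), Add(Rational(-17, 7), -14)))), -1)) = Mul(Add(Mul(2357481, Rational(1, 2905454)), Mul(-983413, Rational(-1, 1352705))), Pow(Mul(Rational(3, 2), Pow(Mul(Pow(-70, -1), Rational(-115, 7)), -1), Add(71, Mul(Pow(-70, -1), Rational(-115, 7)))), -1)) = Mul(Add(Rational(2357481, 2905454), Rational(983413, 1352705)), Pow(Mul(Rational(3, 2), Pow(Mul(Rational(-1, 70), Rational(-115, 7)), -1), Add(71, Mul(Rational(-1, 70), Rational(-115, 7)))), -1)) = Mul(Rational(6046237570607, 3930222153070), Pow(Mul(Rational(3, 2), Pow(Rational(23, 98), -1), Add(71, Rational(23, 98))), -1)) = Mul(Rational(6046237570607, 3930222153070), Pow(Mul(Rational(3, 2), Rational(98, 23), Rational(6981, 98)), -1)) = Mul(Rational(6046237570607, 3930222153070), Pow(Rational(20943, 46), -1)) = Mul(Rational(6046237570607, 3930222153070), Rational(46, 20943)) = Rational(10697189547997, 3165793944297885)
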